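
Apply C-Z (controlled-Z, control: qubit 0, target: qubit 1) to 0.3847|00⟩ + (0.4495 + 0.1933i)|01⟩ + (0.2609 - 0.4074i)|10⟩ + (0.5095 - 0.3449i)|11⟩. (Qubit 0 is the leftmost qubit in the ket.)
0.3847|00⟩ + (0.4495 + 0.1933i)|01⟩ + (0.2609 - 0.4074i)|10⟩ + (-0.5095 + 0.3449i)|11⟩

C-Z leaves the control-|0⟩ kets |00⟩, |01⟩ unchanged and applies Z to qubit 1 on the control-|1⟩ pair (|10⟩, |11⟩).
Z = [[1, 0], [0, -1]].
With a = amp(|10⟩) = (0.2609 - 0.4074i) and b = amp(|11⟩) = (0.5095 - 0.3449i):
new amp(|10⟩) = (1)·a = (0.2609 - 0.4074i)
new amp(|11⟩) = (-1)·b = (-0.5095 + 0.3449i)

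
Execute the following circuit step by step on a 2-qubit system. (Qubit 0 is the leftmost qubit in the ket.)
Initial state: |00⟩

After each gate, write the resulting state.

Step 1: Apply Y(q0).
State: i|10⟩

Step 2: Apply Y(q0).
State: |00⟩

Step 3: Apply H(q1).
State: 1/√2|00⟩ + 1/√2|01⟩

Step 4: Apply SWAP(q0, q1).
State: 1/√2|00⟩ + 1/√2|10⟩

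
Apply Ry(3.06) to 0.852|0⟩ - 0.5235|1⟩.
0.5578|0⟩ + 0.8299|1⟩

Ry(3.06) = [[cos(θ/2), −sin(θ/2)], [sin(θ/2), cos(θ/2)]]; θ = 3.06, cos(θ/2) ≈ 0.040785, sin(θ/2) ≈ 0.999168.
With a = amp(|0⟩) = 0.852 and b = amp(|1⟩) = -0.5235:
new amp(|0⟩) = (0.040785)·a + (-0.999168)·b = 0.5578
new amp(|1⟩) = (0.999168)·a + (0.040785)·b = 0.8299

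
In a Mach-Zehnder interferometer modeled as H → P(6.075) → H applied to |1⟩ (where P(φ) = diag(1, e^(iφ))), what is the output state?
(0.0108 + 0.1033i)|0⟩ + (0.9892 - 0.1033i)|1⟩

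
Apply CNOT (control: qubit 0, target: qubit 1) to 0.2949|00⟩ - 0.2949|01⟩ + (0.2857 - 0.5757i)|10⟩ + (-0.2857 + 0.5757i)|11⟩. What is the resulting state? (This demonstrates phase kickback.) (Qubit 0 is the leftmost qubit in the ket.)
0.2949|00⟩ - 0.2949|01⟩ + (-0.2857 + 0.5757i)|10⟩ + (0.2857 - 0.5757i)|11⟩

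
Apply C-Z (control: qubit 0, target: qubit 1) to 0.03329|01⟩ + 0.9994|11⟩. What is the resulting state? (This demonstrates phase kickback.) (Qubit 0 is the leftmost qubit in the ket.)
0.03329|01⟩ - 0.9994|11⟩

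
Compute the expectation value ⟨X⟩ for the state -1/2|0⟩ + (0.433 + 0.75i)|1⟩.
-0.433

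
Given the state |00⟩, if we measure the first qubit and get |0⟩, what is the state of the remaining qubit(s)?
|0⟩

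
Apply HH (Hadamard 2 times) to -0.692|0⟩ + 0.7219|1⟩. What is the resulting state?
-0.692|0⟩ + 0.7219|1⟩

H² = I, so an even number of Hadamards cancels: H^2 = I and the state is unchanged.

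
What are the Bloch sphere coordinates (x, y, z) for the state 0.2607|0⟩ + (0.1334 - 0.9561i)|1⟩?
(0.06955, -0.4985, -0.864)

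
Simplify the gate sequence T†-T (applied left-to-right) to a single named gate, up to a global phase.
I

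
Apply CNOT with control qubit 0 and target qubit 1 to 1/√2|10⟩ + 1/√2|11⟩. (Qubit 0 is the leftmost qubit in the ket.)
1/√2|10⟩ + 1/√2|11⟩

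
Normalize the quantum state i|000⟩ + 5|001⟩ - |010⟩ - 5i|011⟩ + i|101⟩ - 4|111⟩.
0.1204i|000⟩ + 0.6019|001⟩ - 0.1204|010⟩ - 0.6019i|011⟩ + 0.1204i|101⟩ - 0.4815|111⟩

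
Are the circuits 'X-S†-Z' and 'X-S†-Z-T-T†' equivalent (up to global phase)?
Yes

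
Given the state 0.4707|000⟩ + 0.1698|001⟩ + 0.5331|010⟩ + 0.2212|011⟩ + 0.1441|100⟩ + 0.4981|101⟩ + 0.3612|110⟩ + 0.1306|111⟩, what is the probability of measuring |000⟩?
0.2216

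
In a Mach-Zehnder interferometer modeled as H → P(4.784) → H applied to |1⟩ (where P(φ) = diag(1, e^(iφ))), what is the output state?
(0.4642 + 0.4987i)|0⟩ + (0.5358 - 0.4987i)|1⟩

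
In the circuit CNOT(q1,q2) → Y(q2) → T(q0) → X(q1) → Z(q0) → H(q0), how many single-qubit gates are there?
5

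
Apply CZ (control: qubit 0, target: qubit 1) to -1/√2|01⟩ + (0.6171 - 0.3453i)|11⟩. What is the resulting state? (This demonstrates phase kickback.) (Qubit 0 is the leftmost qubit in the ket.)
-1/√2|01⟩ + (-0.6171 + 0.3453i)|11⟩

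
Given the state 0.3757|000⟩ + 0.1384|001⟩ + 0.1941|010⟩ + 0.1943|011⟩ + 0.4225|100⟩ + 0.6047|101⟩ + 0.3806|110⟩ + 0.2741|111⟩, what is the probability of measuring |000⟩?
0.1412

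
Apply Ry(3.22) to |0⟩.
-0.03919|0⟩ + 0.9992|1⟩

Ry(3.22) = [[cos(θ/2), −sin(θ/2)], [sin(θ/2), cos(θ/2)]]; θ = 3.22, cos(θ/2) ≈ -0.0391936, sin(θ/2) ≈ 0.999232.
With a = amp(|0⟩) = 1 and b = amp(|1⟩) = 0:
new amp(|0⟩) = (-0.0391936)·a + (-0.999232)·b = -0.03919
new amp(|1⟩) = (0.999232)·a + (-0.0391936)·b = 0.9992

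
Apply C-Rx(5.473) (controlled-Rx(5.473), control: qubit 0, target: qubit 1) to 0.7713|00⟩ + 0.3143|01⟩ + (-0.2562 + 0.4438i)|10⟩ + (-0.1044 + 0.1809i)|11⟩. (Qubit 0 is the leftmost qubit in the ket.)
0.7713|00⟩ + 0.3143|01⟩ + (0.3068 - 0.3667i)|10⟩ + (0.2709 - 0.06529i)|11⟩

C-Rx(5.473) leaves the control-|0⟩ kets |00⟩, |01⟩ unchanged and applies Rx(5.473) to qubit 1 on the control-|1⟩ pair (|10⟩, |11⟩).
Rx(5.473) = [[cos(θ/2), −i·sin(θ/2)], [−i·sin(θ/2), cos(θ/2)]]; θ = 5.473, cos(θ/2) ≈ -0.919066, sin(θ/2) ≈ 0.394104.
With a = amp(|10⟩) = (-0.2562 + 0.4438i) and b = amp(|11⟩) = (-0.1044 + 0.1809i):
new amp(|10⟩) = (-0.919066)·a + (-0.394104i)·b = (0.3068 - 0.3667i)
new amp(|11⟩) = (-0.394104i)·a + (-0.919066)·b = (0.2709 - 0.06529i)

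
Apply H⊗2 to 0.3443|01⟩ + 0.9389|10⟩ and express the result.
0.6416|00⟩ + 0.2973|01⟩ - 0.2973|10⟩ - 0.6416|11⟩

H⊗2 gives amp(|y⟩) = (1/2) Σ_x (−1)^(x·y) amp(|x⟩), where x·y is the number of positions in which both x and y have a 1.
|00⟩: (0.3443 + 0.9389)/2 = 0.6416
|01⟩: (-0.3443 + 0.9389)/2 = 0.2973
|10⟩: (0.3443 - 0.9389)/2 = -0.2973
|11⟩: (-0.3443 - 0.9389)/2 = -0.6416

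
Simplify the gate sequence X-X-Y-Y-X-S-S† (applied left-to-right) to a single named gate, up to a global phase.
X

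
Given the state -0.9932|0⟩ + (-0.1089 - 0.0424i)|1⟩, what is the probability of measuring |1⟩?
0.01366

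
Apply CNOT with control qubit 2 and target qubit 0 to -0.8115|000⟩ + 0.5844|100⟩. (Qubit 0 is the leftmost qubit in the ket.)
-0.8115|000⟩ + 0.5844|100⟩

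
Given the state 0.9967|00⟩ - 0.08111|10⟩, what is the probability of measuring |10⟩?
0.006579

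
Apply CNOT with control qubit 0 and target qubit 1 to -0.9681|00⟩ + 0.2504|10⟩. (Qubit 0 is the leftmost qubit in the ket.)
-0.9681|00⟩ + 0.2504|11⟩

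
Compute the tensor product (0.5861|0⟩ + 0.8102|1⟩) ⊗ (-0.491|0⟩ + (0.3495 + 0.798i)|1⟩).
-0.2878|00⟩ + (0.2048 + 0.4677i)|01⟩ - 0.3978|10⟩ + (0.2832 + 0.6465i)|11⟩

amp(|b₁b₂…⟩) = product of the factor amplitudes for bits b₁, b₂, …; only kets whose every factor amplitude is nonzero survive.
|00⟩: (0.5861)(-0.491) = -0.2878
|01⟩: (0.5861)(0.3495 + 0.798i) = (0.2048 + 0.4677i)
|10⟩: (0.8102)(-0.491) = -0.3978
|11⟩: (0.8102)(0.3495 + 0.798i) = (0.2832 + 0.6465i)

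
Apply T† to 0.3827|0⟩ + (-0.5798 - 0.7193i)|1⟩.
0.3827|0⟩ + (-0.9186 - 0.09864i)|1⟩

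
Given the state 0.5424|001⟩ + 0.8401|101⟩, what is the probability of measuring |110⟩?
0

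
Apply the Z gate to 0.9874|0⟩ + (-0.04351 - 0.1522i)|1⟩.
0.9874|0⟩ + (0.04351 + 0.1522i)|1⟩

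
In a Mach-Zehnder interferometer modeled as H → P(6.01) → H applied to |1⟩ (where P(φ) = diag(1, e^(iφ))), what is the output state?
(0.01854 + 0.1349i)|0⟩ + (0.9815 - 0.1349i)|1⟩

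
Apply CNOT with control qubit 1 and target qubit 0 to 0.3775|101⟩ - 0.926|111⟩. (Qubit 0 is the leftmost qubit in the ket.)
-0.926|011⟩ + 0.3775|101⟩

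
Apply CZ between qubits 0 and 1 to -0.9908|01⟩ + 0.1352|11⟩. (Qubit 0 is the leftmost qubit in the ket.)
-0.9908|01⟩ - 0.1352|11⟩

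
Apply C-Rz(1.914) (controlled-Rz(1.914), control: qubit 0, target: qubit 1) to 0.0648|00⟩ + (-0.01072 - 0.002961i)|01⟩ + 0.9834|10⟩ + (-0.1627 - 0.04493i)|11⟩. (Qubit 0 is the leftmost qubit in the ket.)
0.0648|00⟩ + (-0.01072 - 0.002961i)|01⟩ + (0.5664 - 0.8039i)|10⟩ + (-0.05698 - 0.1589i)|11⟩

C-Rz(1.914) leaves the control-|0⟩ kets |00⟩, |01⟩ unchanged and applies Rz(1.914) to qubit 1 on the control-|1⟩ pair (|10⟩, |11⟩).
Rz(1.914) = [[e^(−iθ/2), 0], [0, e^(iθ/2)]] with e^(±iθ/2) = cos(θ/2) ± i·sin(θ/2); θ = 1.914, cos(θ/2) ≈ 0.575975, sin(θ/2) ≈ 0.817467.
With a = amp(|10⟩) = 0.9834 and b = amp(|11⟩) = (-0.1627 - 0.04493i):
new amp(|10⟩) = (0.575975 - 0.817467i)·a = (0.5664 - 0.8039i)
new amp(|11⟩) = (0.575975 + 0.817467i)·b = (-0.05698 - 0.1589i)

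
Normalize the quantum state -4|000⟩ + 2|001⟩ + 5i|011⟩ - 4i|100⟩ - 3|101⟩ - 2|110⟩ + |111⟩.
-0.4619|000⟩ + 0.2309|001⟩ + (1/√3)i|011⟩ - 0.4619i|100⟩ - 0.3464|101⟩ - 0.2309|110⟩ + 0.1155|111⟩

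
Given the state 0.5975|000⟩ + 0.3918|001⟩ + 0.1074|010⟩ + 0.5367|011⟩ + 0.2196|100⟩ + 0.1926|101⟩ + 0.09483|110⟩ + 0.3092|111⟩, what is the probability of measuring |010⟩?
0.01153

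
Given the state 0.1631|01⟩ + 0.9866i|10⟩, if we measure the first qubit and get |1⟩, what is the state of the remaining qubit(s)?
i|0⟩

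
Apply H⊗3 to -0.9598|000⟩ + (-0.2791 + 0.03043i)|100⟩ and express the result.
(-0.438 + 0.01076i)|000⟩ + (-0.438 + 0.01076i)|001⟩ + (-0.438 + 0.01076i)|010⟩ + (-0.438 + 0.01076i)|011⟩ + (-0.2407 - 0.01076i)|100⟩ + (-0.2407 - 0.01076i)|101⟩ + (-0.2407 - 0.01076i)|110⟩ + (-0.2407 - 0.01076i)|111⟩

H⊗3 gives amp(|y⟩) = (1/2√2) Σ_x (−1)^(x·y) amp(|x⟩), where x·y is the number of positions in which both x and y have a 1.
|000⟩: (-0.9598 + (-0.2791 + 0.03043i))/(2√2) = (-0.438 + 0.01076i)
|001⟩: (-0.9598 + (-0.2791 + 0.03043i))/(2√2) = (-0.438 + 0.01076i)
|010⟩: (-0.9598 + (-0.2791 + 0.03043i))/(2√2) = (-0.438 + 0.01076i)
|011⟩: (-0.9598 + (-0.2791 + 0.03043i))/(2√2) = (-0.438 + 0.01076i)
|100⟩: (-0.9598 - (-0.2791 + 0.03043i))/(2√2) = (-0.2407 - 0.01076i)
|101⟩: (-0.9598 - (-0.2791 + 0.03043i))/(2√2) = (-0.2407 - 0.01076i)
|110⟩: (-0.9598 - (-0.2791 + 0.03043i))/(2√2) = (-0.2407 - 0.01076i)
|111⟩: (-0.9598 - (-0.2791 + 0.03043i))/(2√2) = (-0.2407 - 0.01076i)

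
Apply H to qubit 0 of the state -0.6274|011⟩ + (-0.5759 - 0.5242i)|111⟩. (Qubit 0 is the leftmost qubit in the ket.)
(-0.8509 - 0.3707i)|011⟩ + (-0.03642 + 0.3707i)|111⟩

H on qubit 0 mixes each pair of kets that differ only in qubit 0: amplitudes (a, b) of (|…0…⟩, |…1…⟩) become ((a + b)/√2, (a − b)/√2). Kets absent from the input have amplitude 0.
(|011⟩, |111⟩): (a, b) = (-0.6274, (-0.5759 - 0.5242i)) → ((-0.8509 - 0.3707i), (-0.03642 + 0.3707i))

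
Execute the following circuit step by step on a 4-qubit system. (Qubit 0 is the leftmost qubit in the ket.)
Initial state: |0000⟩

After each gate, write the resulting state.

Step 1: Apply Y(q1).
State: i|0100⟩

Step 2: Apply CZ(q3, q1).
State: i|0100⟩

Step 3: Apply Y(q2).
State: -|0110⟩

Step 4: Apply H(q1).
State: -1/√2|0010⟩ + 1/√2|0110⟩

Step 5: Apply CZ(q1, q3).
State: -1/√2|0010⟩ + 1/√2|0110⟩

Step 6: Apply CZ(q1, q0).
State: -1/√2|0010⟩ + 1/√2|0110⟩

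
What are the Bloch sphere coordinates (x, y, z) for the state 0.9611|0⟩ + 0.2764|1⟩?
(0.5313, 0, 0.8473)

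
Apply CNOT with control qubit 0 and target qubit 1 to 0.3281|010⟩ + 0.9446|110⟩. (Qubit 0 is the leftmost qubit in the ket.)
0.3281|010⟩ + 0.9446|100⟩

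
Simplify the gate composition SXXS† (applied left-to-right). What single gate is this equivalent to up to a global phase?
I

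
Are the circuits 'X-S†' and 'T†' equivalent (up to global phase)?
No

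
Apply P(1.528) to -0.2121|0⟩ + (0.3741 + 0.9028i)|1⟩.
-0.2121|0⟩ + (-0.886 + 0.4124i)|1⟩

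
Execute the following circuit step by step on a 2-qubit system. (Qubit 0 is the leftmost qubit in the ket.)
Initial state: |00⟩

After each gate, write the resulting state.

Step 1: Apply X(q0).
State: |10⟩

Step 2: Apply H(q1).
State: 1/√2|10⟩ + 1/√2|11⟩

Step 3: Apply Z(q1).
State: 1/√2|10⟩ - 1/√2|11⟩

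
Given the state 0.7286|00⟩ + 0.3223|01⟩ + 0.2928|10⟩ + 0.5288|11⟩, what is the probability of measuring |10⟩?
0.08573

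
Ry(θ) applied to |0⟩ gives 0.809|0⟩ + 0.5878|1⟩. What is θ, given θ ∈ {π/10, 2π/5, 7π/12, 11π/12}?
2π/5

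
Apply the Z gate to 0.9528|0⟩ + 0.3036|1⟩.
0.9528|0⟩ - 0.3036|1⟩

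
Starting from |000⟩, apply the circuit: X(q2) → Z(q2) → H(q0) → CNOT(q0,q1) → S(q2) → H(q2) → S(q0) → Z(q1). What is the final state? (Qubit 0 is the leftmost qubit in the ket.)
-(1/2)i|000⟩ + (1/2)i|001⟩ - 1/2|110⟩ + 1/2|111⟩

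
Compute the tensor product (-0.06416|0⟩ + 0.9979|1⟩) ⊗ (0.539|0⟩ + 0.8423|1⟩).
-0.03458|00⟩ - 0.05404|01⟩ + 0.5379|10⟩ + 0.8405|11⟩

amp(|b₁b₂…⟩) = product of the factor amplitudes for bits b₁, b₂, …; only kets whose every factor amplitude is nonzero survive.
|00⟩: (-0.06416)(0.539) = -0.03458
|01⟩: (-0.06416)(0.8423) = -0.05404
|10⟩: (0.9979)(0.539) = 0.5379
|11⟩: (0.9979)(0.8423) = 0.8405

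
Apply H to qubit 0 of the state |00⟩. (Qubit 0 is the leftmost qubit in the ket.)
1/√2|00⟩ + 1/√2|10⟩

H on qubit 0 mixes each pair of kets that differ only in qubit 0: amplitudes (a, b) of (|…0…⟩, |…1…⟩) become ((a + b)/√2, (a − b)/√2). Kets absent from the input have amplitude 0.
(|00⟩, |10⟩): (a, b) = (1, 0) → (1/√2, 1/√2)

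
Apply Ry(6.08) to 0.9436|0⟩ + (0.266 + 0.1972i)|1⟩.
(-0.9657 - 0.02i)|0⟩ + (-0.1689 - 0.1962i)|1⟩

Ry(6.08) = [[cos(θ/2), −sin(θ/2)], [sin(θ/2), cos(θ/2)]]; θ = 6.08, cos(θ/2) ≈ -0.994844, sin(θ/2) ≈ 0.101418.
With a = amp(|0⟩) = 0.9436 and b = amp(|1⟩) = (0.266 + 0.1972i):
new amp(|0⟩) = (-0.994844)·a + (-0.101418)·b = (-0.9657 - 0.02i)
new amp(|1⟩) = (0.101418)·a + (-0.994844)·b = (-0.1689 - 0.1962i)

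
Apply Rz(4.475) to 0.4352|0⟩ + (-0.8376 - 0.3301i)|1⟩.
(-0.2691 - 0.342i)|0⟩ + (0.7774 - 0.4541i)|1⟩

Rz(4.475) = [[e^(−iθ/2), 0], [0, e^(iθ/2)]] with e^(±iθ/2) = cos(θ/2) ± i·sin(θ/2); θ = 4.475, cos(θ/2) ≈ -0.618399, sin(θ/2) ≈ 0.785864.
With a = amp(|0⟩) = 0.4352 and b = amp(|1⟩) = (-0.8376 - 0.3301i):
new amp(|0⟩) = (-0.618399 - 0.785864i)·a = (-0.2691 - 0.342i)
new amp(|1⟩) = (-0.618399 + 0.785864i)·b = (0.7774 - 0.4541i)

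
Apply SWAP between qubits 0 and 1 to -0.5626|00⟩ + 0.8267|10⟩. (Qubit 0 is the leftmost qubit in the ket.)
-0.5626|00⟩ + 0.8267|01⟩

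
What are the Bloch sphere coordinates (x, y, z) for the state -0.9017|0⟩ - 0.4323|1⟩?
(0.7796, 0, 0.6262)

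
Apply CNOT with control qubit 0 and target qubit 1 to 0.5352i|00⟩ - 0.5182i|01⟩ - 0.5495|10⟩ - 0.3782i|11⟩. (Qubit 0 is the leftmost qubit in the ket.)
0.5352i|00⟩ - 0.5182i|01⟩ - 0.3782i|10⟩ - 0.5495|11⟩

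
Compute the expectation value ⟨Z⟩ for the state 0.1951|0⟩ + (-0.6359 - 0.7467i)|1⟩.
-0.9239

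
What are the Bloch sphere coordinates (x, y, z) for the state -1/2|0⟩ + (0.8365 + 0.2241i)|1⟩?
(-0.8365, -0.2241, -0.5)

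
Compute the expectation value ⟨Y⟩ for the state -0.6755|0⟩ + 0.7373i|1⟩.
-0.9961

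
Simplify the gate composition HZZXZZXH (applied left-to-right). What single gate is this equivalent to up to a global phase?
I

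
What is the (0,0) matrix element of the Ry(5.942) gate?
-0.9855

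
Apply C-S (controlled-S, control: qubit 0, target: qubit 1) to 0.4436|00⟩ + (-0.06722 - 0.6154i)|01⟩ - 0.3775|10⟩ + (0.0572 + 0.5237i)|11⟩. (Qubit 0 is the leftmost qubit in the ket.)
0.4436|00⟩ + (-0.06722 - 0.6154i)|01⟩ - 0.3775|10⟩ + (-0.5237 + 0.0572i)|11⟩

C-S leaves the control-|0⟩ kets |00⟩, |01⟩ unchanged and applies S to qubit 1 on the control-|1⟩ pair (|10⟩, |11⟩).
S = [[1, 0], [0, i]].
With a = amp(|10⟩) = -0.3775 and b = amp(|11⟩) = (0.0572 + 0.5237i):
new amp(|10⟩) = (1)·a = -0.3775
new amp(|11⟩) = (i)·b = (-0.5237 + 0.0572i)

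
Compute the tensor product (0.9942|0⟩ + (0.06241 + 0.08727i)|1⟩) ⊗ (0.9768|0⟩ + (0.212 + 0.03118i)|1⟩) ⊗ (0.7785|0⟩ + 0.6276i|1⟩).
0.756|000⟩ + 0.6095i|001⟩ + (0.1641 + 0.02413i)|010⟩ + (-0.01946 + 0.1323i)|011⟩ + (0.04746 + 0.06636i)|100⟩ + (-0.0535 + 0.03826i)|101⟩ + (0.008182 + 0.01592i)|110⟩ + (-0.01283 + 0.006596i)|111⟩

amp(|b₁b₂…⟩) = product of the factor amplitudes for bits b₁, b₂, …; only kets whose every factor amplitude is nonzero survive.
|000⟩: (0.9942)(0.9768)(0.7785) = 0.756
|001⟩: (0.9942)(0.9768)(0.6276i) = 0.6095i
|010⟩: (0.9942)(0.212 + 0.03118i)(0.7785) = (0.1641 + 0.02413i)
|011⟩: (0.9942)(0.212 + 0.03118i)(0.6276i) = (-0.01946 + 0.1323i)
|100⟩: (0.06241 + 0.08727i)(0.9768)(0.7785) = (0.04746 + 0.06636i)
|101⟩: (0.06241 + 0.08727i)(0.9768)(0.6276i) = (-0.0535 + 0.03826i)
|110⟩: (0.06241 + 0.08727i)(0.212 + 0.03118i)(0.7785) = (0.008182 + 0.01592i)
|111⟩: (0.06241 + 0.08727i)(0.212 + 0.03118i)(0.6276i) = (-0.01283 + 0.006596i)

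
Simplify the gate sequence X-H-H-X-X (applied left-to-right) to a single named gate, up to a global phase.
X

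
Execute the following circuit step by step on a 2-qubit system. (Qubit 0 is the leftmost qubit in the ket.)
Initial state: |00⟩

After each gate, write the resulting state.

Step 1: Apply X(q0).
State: |10⟩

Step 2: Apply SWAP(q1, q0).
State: |01⟩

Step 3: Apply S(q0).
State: |01⟩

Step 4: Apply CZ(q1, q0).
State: |01⟩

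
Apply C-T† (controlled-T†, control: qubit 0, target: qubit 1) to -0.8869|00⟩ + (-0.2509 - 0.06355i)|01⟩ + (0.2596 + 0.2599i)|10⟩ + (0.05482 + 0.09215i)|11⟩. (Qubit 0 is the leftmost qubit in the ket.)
-0.8869|00⟩ + (-0.2509 - 0.06355i)|01⟩ + (0.2596 + 0.2599i)|10⟩ + (0.1039 + 0.0264i)|11⟩

C-T† leaves the control-|0⟩ kets |00⟩, |01⟩ unchanged and applies T† to qubit 1 on the control-|1⟩ pair (|10⟩, |11⟩).
T† = [[1, 0], [0, (1/√2 - (1/√2)i)]].
With a = amp(|10⟩) = (0.2596 + 0.2599i) and b = amp(|11⟩) = (0.05482 + 0.09215i):
new amp(|10⟩) = (1)·a = (0.2596 + 0.2599i)
new amp(|11⟩) = (1/√2 - (1/√2)i)·b = (0.1039 + 0.0264i)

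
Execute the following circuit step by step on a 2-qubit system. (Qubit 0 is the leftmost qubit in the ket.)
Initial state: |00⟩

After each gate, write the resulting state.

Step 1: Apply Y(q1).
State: i|01⟩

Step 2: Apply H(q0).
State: (1/√2)i|01⟩ + (1/√2)i|11⟩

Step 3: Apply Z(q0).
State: (1/√2)i|01⟩ - (1/√2)i|11⟩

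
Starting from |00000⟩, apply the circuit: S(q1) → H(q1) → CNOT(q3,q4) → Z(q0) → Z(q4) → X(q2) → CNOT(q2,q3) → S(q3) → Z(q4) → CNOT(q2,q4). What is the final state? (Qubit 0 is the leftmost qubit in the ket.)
(1/√2)i|00111⟩ + (1/√2)i|01111⟩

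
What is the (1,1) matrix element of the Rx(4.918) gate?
-0.7759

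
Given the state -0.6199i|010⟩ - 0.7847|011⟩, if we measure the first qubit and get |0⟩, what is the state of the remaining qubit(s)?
-0.6199i|10⟩ - 0.7847|11⟩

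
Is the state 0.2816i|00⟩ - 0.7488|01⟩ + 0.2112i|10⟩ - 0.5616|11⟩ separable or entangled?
Separable

Writing the state as a|00⟩ + b|01⟩ + c|10⟩ + d|11⟩, it is a product state iff ad − bc = 0.
Here (a, b, c, d) = (0.2816i, -0.7488, 0.2112i, -0.5616): ad − bc = (0.2816i)(-0.5616) − (-0.7488)(0.2112i) = 0, so the state is separable.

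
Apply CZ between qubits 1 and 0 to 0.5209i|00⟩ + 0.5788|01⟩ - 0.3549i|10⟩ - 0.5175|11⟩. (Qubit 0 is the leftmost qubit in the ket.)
0.5209i|00⟩ + 0.5788|01⟩ - 0.3549i|10⟩ + 0.5175|11⟩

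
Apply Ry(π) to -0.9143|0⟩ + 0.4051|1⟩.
-0.4051|0⟩ - 0.9143|1⟩

Ry(π) = [[cos(θ/2), −sin(θ/2)], [sin(θ/2), cos(θ/2)]]; θ = π, cos(θ/2) ≈ 0, sin(θ/2) ≈ 1.
With a = amp(|0⟩) = -0.9143 and b = amp(|1⟩) = 0.4051:
new amp(|0⟩) = (-1)·b = -0.4051
new amp(|1⟩) = (1)·a = -0.9143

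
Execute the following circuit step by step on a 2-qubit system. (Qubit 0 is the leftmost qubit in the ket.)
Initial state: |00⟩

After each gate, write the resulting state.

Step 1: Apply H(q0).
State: 1/√2|00⟩ + 1/√2|10⟩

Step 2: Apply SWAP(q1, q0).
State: 1/√2|00⟩ + 1/√2|01⟩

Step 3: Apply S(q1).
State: 1/√2|00⟩ + (1/√2)i|01⟩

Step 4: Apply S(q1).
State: 1/√2|00⟩ - 1/√2|01⟩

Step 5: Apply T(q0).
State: 1/√2|00⟩ - 1/√2|01⟩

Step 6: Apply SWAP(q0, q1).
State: 1/√2|00⟩ - 1/√2|10⟩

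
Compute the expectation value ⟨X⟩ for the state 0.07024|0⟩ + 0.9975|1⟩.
0.1401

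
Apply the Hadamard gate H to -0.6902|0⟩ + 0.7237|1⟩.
0.02369|0⟩ - 0.9998|1⟩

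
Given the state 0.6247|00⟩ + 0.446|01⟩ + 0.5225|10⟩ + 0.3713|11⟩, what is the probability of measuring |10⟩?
0.273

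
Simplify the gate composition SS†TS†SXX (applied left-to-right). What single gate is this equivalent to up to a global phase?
T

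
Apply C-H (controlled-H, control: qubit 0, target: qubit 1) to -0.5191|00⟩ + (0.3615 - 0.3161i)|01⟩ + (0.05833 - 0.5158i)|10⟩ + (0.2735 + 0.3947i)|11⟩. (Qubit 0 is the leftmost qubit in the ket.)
-0.5191|00⟩ + (0.3615 - 0.3161i)|01⟩ + (0.2346 - 0.08563i)|10⟩ + (-0.1521 - 0.6438i)|11⟩

C-H leaves the control-|0⟩ kets |00⟩, |01⟩ unchanged and applies H to qubit 1 on the control-|1⟩ pair (|10⟩, |11⟩).
H = [[1/√2, 1/√2], [1/√2, -1/√2]].
With a = amp(|10⟩) = (0.05833 - 0.5158i) and b = amp(|11⟩) = (0.2735 + 0.3947i):
new amp(|10⟩) = (1/√2)·a + (1/√2)·b = (0.2346 - 0.08563i)
new amp(|11⟩) = (1/√2)·a + (-1/√2)·b = (-0.1521 - 0.6438i)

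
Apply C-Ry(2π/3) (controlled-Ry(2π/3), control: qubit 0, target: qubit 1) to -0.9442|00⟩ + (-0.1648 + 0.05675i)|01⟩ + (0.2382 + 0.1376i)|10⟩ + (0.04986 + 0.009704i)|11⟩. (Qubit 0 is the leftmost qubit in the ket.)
-0.9442|00⟩ + (-0.1648 + 0.05675i)|01⟩ + (0.07592 + 0.0604i)|10⟩ + (0.2312 + 0.124i)|11⟩

C-Ry(2π/3) leaves the control-|0⟩ kets |00⟩, |01⟩ unchanged and applies Ry(2π/3) to qubit 1 on the control-|1⟩ pair (|10⟩, |11⟩).
Ry(2π/3) = [[cos(θ/2), −sin(θ/2)], [sin(θ/2), cos(θ/2)]]; θ = 2π/3, cos(θ/2) ≈ 0.5, sin(θ/2) ≈ 0.866025.
With a = amp(|10⟩) = (0.2382 + 0.1376i) and b = amp(|11⟩) = (0.04986 + 0.009704i):
new amp(|10⟩) = (0.5)·a + (-0.866025)·b = (0.07592 + 0.0604i)
new amp(|11⟩) = (0.866025)·a + (0.5)·b = (0.2312 + 0.124i)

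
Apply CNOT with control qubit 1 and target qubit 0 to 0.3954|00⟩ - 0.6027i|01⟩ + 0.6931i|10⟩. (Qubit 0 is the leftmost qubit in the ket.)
0.3954|00⟩ + 0.6931i|10⟩ - 0.6027i|11⟩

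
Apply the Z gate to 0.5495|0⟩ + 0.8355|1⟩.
0.5495|0⟩ - 0.8355|1⟩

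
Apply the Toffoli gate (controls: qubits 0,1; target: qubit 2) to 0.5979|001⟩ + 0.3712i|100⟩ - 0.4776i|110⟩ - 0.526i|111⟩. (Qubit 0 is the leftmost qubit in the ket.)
0.5979|001⟩ + 0.3712i|100⟩ - 0.526i|110⟩ - 0.4776i|111⟩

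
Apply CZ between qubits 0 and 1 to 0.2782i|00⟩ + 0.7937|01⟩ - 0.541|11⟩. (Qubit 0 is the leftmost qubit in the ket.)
0.2782i|00⟩ + 0.7937|01⟩ + 0.541|11⟩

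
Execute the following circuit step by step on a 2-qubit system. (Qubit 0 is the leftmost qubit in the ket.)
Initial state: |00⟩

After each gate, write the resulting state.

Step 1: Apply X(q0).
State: |10⟩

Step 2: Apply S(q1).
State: |10⟩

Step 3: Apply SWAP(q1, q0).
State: |01⟩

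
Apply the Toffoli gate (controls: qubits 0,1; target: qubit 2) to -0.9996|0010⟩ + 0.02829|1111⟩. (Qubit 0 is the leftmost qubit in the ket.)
-0.9996|0010⟩ + 0.02829|1101⟩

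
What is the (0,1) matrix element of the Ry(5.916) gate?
-0.1826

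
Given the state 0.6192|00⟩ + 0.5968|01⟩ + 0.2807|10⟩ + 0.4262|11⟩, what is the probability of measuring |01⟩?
0.3562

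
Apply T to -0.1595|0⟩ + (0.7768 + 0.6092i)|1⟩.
-0.1595|0⟩ + (0.1185 + 0.98i)|1⟩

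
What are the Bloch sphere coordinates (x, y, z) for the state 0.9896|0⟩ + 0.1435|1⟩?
(0.284, 0, 0.9587)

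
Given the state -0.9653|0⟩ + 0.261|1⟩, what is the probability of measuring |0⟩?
0.9318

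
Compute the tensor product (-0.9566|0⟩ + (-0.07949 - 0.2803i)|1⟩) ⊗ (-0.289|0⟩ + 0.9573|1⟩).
0.2765|00⟩ - 0.9158|01⟩ + (0.02297 + 0.08101i)|10⟩ + (-0.0761 - 0.2683i)|11⟩

amp(|b₁b₂…⟩) = product of the factor amplitudes for bits b₁, b₂, …; only kets whose every factor amplitude is nonzero survive.
|00⟩: (-0.9566)(-0.289) = 0.2765
|01⟩: (-0.9566)(0.9573) = -0.9158
|10⟩: (-0.07949 - 0.2803i)(-0.289) = (0.02297 + 0.08101i)
|11⟩: (-0.07949 - 0.2803i)(0.9573) = (-0.0761 - 0.2683i)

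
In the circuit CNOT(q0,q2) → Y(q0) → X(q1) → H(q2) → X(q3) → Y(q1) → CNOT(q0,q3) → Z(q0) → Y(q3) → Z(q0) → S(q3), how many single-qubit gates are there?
9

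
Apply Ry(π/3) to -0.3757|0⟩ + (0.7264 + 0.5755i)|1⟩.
(-0.6886 - 0.2878i)|0⟩ + (0.4412 + 0.4984i)|1⟩

Ry(π/3) = [[cos(θ/2), −sin(θ/2)], [sin(θ/2), cos(θ/2)]]; θ = π/3, cos(θ/2) ≈ 0.866025, sin(θ/2) ≈ 0.5.
With a = amp(|0⟩) = -0.3757 and b = amp(|1⟩) = (0.7264 + 0.5755i):
new amp(|0⟩) = (0.866025)·a + (-0.5)·b = (-0.6886 - 0.2878i)
new amp(|1⟩) = (0.5)·a + (0.866025)·b = (0.4412 + 0.4984i)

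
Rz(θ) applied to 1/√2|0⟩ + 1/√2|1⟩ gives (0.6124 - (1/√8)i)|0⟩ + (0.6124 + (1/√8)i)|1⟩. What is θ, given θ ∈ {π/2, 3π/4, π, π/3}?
π/3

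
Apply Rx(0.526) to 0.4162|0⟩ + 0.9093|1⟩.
(0.4019 - 0.2364i)|0⟩ + (0.878 - 0.1082i)|1⟩

Rx(0.526) = [[cos(θ/2), −i·sin(θ/2)], [−i·sin(θ/2), cos(θ/2)]]; θ = 0.526, cos(θ/2) ≈ 0.965614, sin(θ/2) ≈ 0.259979.
With a = amp(|0⟩) = 0.4162 and b = amp(|1⟩) = 0.9093:
new amp(|0⟩) = (0.965614)·a + (-0.259979i)·b = (0.4019 - 0.2364i)
new amp(|1⟩) = (-0.259979i)·a + (0.965614)·b = (0.878 - 0.1082i)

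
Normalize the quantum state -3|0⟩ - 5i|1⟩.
-0.5145|0⟩ - 0.8575i|1⟩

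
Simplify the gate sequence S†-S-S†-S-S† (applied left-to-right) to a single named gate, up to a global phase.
S†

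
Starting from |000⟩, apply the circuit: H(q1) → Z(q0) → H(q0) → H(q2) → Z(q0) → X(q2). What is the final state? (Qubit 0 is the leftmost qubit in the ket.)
1/√8|000⟩ + 1/√8|001⟩ + 1/√8|010⟩ + 1/√8|011⟩ - 1/√8|100⟩ - 1/√8|101⟩ - 1/√8|110⟩ - 1/√8|111⟩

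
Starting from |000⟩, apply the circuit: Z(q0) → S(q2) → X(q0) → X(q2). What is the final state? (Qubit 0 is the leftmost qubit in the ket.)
|101⟩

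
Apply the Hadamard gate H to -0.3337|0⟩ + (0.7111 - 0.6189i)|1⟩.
(0.2669 - 0.4376i)|0⟩ + (-0.7388 + 0.4376i)|1⟩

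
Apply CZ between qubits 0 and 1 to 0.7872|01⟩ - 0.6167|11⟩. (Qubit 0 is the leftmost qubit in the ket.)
0.7872|01⟩ + 0.6167|11⟩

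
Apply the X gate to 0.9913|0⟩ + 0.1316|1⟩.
0.1316|0⟩ + 0.9913|1⟩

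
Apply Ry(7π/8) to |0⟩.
0.1951|0⟩ + 0.9808|1⟩

Ry(7π/8) = [[cos(θ/2), −sin(θ/2)], [sin(θ/2), cos(θ/2)]]; θ = 7π/8, cos(θ/2) ≈ 0.19509, sin(θ/2) ≈ 0.980785.
With a = amp(|0⟩) = 1 and b = amp(|1⟩) = 0:
new amp(|0⟩) = (0.19509)·a + (-0.980785)·b = 0.1951
new amp(|1⟩) = (0.980785)·a + (0.19509)·b = 0.9808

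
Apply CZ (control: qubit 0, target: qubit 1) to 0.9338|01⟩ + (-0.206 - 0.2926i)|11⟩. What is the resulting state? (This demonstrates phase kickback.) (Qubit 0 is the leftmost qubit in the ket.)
0.9338|01⟩ + (0.206 + 0.2926i)|11⟩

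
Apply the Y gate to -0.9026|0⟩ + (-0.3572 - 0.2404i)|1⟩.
(-0.2404 + 0.3572i)|0⟩ - 0.9026i|1⟩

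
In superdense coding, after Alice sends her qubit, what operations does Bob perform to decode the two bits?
CNOT (Alice's qubit controls Bob's), then H on Alice's qubit, then measure both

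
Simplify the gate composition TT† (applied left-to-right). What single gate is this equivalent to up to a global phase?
I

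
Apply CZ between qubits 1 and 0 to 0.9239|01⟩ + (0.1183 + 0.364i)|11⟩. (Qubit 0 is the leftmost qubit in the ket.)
0.9239|01⟩ + (-0.1183 - 0.364i)|11⟩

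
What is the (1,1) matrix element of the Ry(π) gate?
0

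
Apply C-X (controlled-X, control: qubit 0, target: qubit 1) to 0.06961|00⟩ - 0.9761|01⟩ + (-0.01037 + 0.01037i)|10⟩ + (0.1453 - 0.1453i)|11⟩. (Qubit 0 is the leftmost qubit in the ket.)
0.06961|00⟩ - 0.9761|01⟩ + (0.1453 - 0.1453i)|10⟩ + (-0.01037 + 0.01037i)|11⟩

C-X leaves the control-|0⟩ kets |00⟩, |01⟩ unchanged and applies X to qubit 1 on the control-|1⟩ pair (|10⟩, |11⟩).
X = [[0, 1], [1, 0]].
With a = amp(|10⟩) = (-0.01037 + 0.01037i) and b = amp(|11⟩) = (0.1453 - 0.1453i):
new amp(|10⟩) = (1)·b = (0.1453 - 0.1453i)
new amp(|11⟩) = (1)·a = (-0.01037 + 0.01037i)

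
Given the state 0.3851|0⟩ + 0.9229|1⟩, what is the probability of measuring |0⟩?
0.1483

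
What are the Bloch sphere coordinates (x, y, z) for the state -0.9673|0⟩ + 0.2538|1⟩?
(-0.491, 0, 0.8713)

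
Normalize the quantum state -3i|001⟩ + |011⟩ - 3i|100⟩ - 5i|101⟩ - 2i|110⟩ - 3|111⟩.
-0.3974i|001⟩ + 0.1325|011⟩ - 0.3974i|100⟩ - 0.6623i|101⟩ - 0.2649i|110⟩ - 0.3974|111⟩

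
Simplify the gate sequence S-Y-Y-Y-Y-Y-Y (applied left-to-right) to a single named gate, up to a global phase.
S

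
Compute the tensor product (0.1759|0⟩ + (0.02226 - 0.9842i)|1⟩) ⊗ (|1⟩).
0.1759|01⟩ + (0.02226 - 0.9842i)|11⟩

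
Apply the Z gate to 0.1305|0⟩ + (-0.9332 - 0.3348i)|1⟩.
0.1305|0⟩ + (0.9332 + 0.3348i)|1⟩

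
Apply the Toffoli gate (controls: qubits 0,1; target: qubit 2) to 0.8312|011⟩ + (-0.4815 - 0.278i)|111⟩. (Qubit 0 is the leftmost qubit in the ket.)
0.8312|011⟩ + (-0.4815 - 0.278i)|110⟩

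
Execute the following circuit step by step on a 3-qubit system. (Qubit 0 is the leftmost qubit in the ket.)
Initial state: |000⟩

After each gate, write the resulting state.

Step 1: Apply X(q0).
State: |100⟩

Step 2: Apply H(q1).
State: 1/√2|100⟩ + 1/√2|110⟩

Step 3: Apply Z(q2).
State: 1/√2|100⟩ + 1/√2|110⟩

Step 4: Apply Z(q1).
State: 1/√2|100⟩ - 1/√2|110⟩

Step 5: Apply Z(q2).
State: 1/√2|100⟩ - 1/√2|110⟩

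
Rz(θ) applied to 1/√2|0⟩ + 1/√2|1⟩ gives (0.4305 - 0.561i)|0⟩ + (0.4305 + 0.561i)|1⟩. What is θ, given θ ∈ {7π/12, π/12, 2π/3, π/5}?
7π/12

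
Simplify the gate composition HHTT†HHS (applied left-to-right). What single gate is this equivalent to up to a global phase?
S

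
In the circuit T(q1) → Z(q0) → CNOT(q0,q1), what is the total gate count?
3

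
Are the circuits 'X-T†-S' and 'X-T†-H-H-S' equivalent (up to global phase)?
Yes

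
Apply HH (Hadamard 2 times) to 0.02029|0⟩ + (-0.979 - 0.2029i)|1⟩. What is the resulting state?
0.02029|0⟩ + (-0.979 - 0.2029i)|1⟩

H² = I, so an even number of Hadamards cancels: H^2 = I and the state is unchanged.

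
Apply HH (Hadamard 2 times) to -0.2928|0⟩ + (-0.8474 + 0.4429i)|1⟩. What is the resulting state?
-0.2928|0⟩ + (-0.8474 + 0.4429i)|1⟩

H² = I, so an even number of Hadamards cancels: H^2 = I and the state is unchanged.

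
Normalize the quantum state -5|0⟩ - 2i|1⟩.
-0.9285|0⟩ - 0.3714i|1⟩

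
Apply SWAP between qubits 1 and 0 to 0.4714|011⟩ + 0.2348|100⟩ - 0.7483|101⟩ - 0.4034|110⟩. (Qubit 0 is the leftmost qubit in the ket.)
0.2348|010⟩ - 0.7483|011⟩ + 0.4714|101⟩ - 0.4034|110⟩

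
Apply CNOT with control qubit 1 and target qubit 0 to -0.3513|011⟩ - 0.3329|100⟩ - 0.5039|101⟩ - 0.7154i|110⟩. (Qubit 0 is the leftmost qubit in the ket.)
-0.7154i|010⟩ - 0.3329|100⟩ - 0.5039|101⟩ - 0.3513|111⟩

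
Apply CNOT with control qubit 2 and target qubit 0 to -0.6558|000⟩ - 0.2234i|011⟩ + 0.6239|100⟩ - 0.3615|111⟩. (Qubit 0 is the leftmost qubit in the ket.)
-0.6558|000⟩ - 0.3615|011⟩ + 0.6239|100⟩ - 0.2234i|111⟩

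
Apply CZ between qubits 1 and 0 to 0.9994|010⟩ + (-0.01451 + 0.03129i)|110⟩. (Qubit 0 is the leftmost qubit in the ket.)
0.9994|010⟩ + (0.01451 - 0.03129i)|110⟩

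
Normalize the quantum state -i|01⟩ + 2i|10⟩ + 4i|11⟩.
-0.2182i|01⟩ + 0.4364i|10⟩ + 0.8729i|11⟩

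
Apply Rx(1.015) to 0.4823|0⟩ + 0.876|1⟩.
(0.4215 - 0.4257i)|0⟩ + (0.7656 - 0.2344i)|1⟩

Rx(1.015) = [[cos(θ/2), −i·sin(θ/2)], [−i·sin(θ/2), cos(θ/2)]]; θ = 1.015, cos(θ/2) ≈ 0.873962, sin(θ/2) ≈ 0.485994.
With a = amp(|0⟩) = 0.4823 and b = amp(|1⟩) = 0.876:
new amp(|0⟩) = (0.873962)·a + (-0.485994i)·b = (0.4215 - 0.4257i)
new amp(|1⟩) = (-0.485994i)·a + (0.873962)·b = (0.7656 - 0.2344i)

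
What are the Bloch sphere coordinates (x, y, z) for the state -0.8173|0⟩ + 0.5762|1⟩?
(-0.9419, 0, 0.336)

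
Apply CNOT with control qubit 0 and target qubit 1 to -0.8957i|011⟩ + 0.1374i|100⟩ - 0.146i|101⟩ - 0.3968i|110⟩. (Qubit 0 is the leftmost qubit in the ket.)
-0.8957i|011⟩ - 0.3968i|100⟩ + 0.1374i|110⟩ - 0.146i|111⟩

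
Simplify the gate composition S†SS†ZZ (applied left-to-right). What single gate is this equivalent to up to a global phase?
S†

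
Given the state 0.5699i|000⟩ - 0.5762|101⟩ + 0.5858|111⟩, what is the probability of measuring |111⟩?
0.3432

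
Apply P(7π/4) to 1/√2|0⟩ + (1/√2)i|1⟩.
1/√2|0⟩ + (1/2 + (1/2)i)|1⟩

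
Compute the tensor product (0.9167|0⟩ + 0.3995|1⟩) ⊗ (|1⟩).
0.9167|01⟩ + 0.3995|11⟩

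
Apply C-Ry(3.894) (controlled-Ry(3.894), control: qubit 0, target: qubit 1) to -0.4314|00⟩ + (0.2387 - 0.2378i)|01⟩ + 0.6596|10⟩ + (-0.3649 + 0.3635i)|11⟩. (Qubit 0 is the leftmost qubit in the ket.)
-0.4314|00⟩ + (0.2387 - 0.2378i)|01⟩ + (0.09705 - 0.3381i)|10⟩ + (0.7475 - 0.1335i)|11⟩

C-Ry(3.894) leaves the control-|0⟩ kets |00⟩, |01⟩ unchanged and applies Ry(3.894) to qubit 1 on the control-|1⟩ pair (|10⟩, |11⟩).
Ry(3.894) = [[cos(θ/2), −sin(θ/2)], [sin(θ/2), cos(θ/2)]]; θ = 3.894, cos(θ/2) ≈ -0.367392, sin(θ/2) ≈ 0.930066.
With a = amp(|10⟩) = 0.6596 and b = amp(|11⟩) = (-0.3649 + 0.3635i):
new amp(|10⟩) = (-0.367392)·a + (-0.930066)·b = (0.09705 - 0.3381i)
new amp(|11⟩) = (0.930066)·a + (-0.367392)·b = (0.7475 - 0.1335i)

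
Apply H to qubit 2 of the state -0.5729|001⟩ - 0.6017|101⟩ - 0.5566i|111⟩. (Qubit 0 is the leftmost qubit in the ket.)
-0.4051|000⟩ + 0.4051|001⟩ - 0.4255|100⟩ + 0.4255|101⟩ - 0.3936i|110⟩ + 0.3936i|111⟩

H on qubit 2 mixes each pair of kets that differ only in qubit 2: amplitudes (a, b) of (|…0…⟩, |…1…⟩) become ((a + b)/√2, (a − b)/√2). Kets absent from the input have amplitude 0.
(|000⟩, |001⟩): (a, b) = (0, -0.5729) → (-0.4051, 0.4051)
(|100⟩, |101⟩): (a, b) = (0, -0.6017) → (-0.4255, 0.4255)
(|110⟩, |111⟩): (a, b) = (0, -0.5566i) → (-0.3936i, 0.3936i)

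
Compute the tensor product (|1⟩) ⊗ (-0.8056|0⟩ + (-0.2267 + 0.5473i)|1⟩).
-0.8056|10⟩ + (-0.2267 + 0.5473i)|11⟩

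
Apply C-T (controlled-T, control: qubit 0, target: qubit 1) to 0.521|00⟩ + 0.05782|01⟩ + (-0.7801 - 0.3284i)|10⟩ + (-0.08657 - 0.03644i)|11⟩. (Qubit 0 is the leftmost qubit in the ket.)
0.521|00⟩ + 0.05782|01⟩ + (-0.7801 - 0.3284i)|10⟩ + (-0.03545 - 0.08698i)|11⟩

C-T leaves the control-|0⟩ kets |00⟩, |01⟩ unchanged and applies T to qubit 1 on the control-|1⟩ pair (|10⟩, |11⟩).
T = [[1, 0], [0, (1/√2 + (1/√2)i)]].
With a = amp(|10⟩) = (-0.7801 - 0.3284i) and b = amp(|11⟩) = (-0.08657 - 0.03644i):
new amp(|10⟩) = (1)·a = (-0.7801 - 0.3284i)
new amp(|11⟩) = (1/√2 + (1/√2)i)·b = (-0.03545 - 0.08698i)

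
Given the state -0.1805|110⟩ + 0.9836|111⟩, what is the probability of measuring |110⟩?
0.03258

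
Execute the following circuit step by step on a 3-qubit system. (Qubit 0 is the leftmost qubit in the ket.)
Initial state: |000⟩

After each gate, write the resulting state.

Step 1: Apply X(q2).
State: |001⟩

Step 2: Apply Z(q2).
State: -|001⟩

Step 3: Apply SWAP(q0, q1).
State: -|001⟩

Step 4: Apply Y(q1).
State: -i|011⟩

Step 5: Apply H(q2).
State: -(1/√2)i|010⟩ + (1/√2)i|011⟩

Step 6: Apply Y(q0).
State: 1/√2|110⟩ - 1/√2|111⟩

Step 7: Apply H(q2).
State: |111⟩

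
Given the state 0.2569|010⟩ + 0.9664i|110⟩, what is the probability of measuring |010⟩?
0.066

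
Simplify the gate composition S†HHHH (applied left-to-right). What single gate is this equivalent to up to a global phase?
S†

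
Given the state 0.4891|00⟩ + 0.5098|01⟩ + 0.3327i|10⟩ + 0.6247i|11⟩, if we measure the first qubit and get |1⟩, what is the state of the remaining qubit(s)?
0.4701i|0⟩ + 0.8826i|1⟩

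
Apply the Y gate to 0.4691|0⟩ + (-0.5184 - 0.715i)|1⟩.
(-0.715 + 0.5184i)|0⟩ + 0.4691i|1⟩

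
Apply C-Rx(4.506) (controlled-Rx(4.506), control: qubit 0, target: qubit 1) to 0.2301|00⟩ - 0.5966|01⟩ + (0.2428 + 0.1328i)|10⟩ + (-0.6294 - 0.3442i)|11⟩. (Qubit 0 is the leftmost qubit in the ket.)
0.2301|00⟩ - 0.5966|01⟩ + (-0.4202 + 0.4048i)|10⟩ + (0.4999 + 0.02856i)|11⟩

C-Rx(4.506) leaves the control-|0⟩ kets |00⟩, |01⟩ unchanged and applies Rx(4.506) to qubit 1 on the control-|1⟩ pair (|10⟩, |11⟩).
Rx(4.506) = [[cos(θ/2), −i·sin(θ/2)], [−i·sin(θ/2), cos(θ/2)]]; θ = 4.506, cos(θ/2) ≈ -0.630505, sin(θ/2) ≈ 0.776185.
With a = amp(|10⟩) = (0.2428 + 0.1328i) and b = amp(|11⟩) = (-0.6294 - 0.3442i):
new amp(|10⟩) = (-0.630505)·a + (-0.776185i)·b = (-0.4202 + 0.4048i)
new amp(|11⟩) = (-0.776185i)·a + (-0.630505)·b = (0.4999 + 0.02856i)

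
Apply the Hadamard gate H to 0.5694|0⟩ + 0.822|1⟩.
0.9839|0⟩ - 0.1786|1⟩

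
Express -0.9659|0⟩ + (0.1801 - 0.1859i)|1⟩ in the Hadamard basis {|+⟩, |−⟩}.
(-0.5556 - 0.1315i)|+⟩ + (-0.8103 + 0.1315i)|−⟩

With |ψ⟩ = α|0⟩ + β|1⟩, the Hadamard-basis coefficients are ⟨+|ψ⟩ = (α + β)/√2 and ⟨−|ψ⟩ = (α − β)/√2.
Here α = -0.9659, β = (0.1801 - 0.1859i): (α + β)/√2 = (-0.5556 - 0.1315i), (α − β)/√2 = (-0.8103 + 0.1315i).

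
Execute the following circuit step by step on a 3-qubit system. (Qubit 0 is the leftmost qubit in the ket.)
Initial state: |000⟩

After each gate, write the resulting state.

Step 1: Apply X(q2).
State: |001⟩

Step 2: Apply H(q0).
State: 1/√2|001⟩ + 1/√2|101⟩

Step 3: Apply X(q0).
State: 1/√2|001⟩ + 1/√2|101⟩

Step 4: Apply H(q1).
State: 1/2|001⟩ + 1/2|011⟩ + 1/2|101⟩ + 1/2|111⟩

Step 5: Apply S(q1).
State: 1/2|001⟩ + (1/2)i|011⟩ + 1/2|101⟩ + (1/2)i|111⟩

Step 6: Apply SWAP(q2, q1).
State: 1/2|010⟩ + (1/2)i|011⟩ + 1/2|110⟩ + (1/2)i|111⟩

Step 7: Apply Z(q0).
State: 1/2|010⟩ + (1/2)i|011⟩ - 1/2|110⟩ - (1/2)i|111⟩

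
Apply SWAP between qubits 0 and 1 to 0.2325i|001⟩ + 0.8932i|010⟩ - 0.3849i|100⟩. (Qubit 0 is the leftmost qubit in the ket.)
0.2325i|001⟩ - 0.3849i|010⟩ + 0.8932i|100⟩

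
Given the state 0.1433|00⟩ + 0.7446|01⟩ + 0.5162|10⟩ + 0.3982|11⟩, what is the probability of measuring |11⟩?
0.1586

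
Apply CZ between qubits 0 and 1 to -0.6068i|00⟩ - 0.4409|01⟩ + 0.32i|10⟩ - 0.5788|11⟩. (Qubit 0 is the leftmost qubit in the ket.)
-0.6068i|00⟩ - 0.4409|01⟩ + 0.32i|10⟩ + 0.5788|11⟩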